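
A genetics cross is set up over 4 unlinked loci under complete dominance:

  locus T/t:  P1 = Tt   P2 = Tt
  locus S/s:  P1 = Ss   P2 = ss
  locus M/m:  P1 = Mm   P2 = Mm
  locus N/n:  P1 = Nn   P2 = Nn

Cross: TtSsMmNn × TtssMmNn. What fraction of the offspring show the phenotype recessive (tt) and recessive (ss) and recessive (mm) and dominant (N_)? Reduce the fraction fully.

P(tt ss mm N_) = 3/128

TtSsMmNn gametes: TSMN×1, TSMn×1, TSmN×1, TSmn×1, TsMN×1, TsMn×1, TsmN×1, Tsmn×1, tSMN×1, tSMn×1, tSmN×1, tSmn×1, tsMN×1, tsMn×1, tsmN×1, tsmn×1
TtssMmNn gametes: TsMN×2, TsMn×2, TsmN×2, Tsmn×2, tsMN×2, tsMn×2, tsmN×2, tsmn×2
TtSsMmNn×TtssMmNn grid (16·16=256): TTSsMMNN=2 TTSsMMNn=4 TTSsMMnn=2 TTSsMmNN=4 TTSsMmNn=8 TTSsMmnn=4 TTSsmmNN=2 TTSsmmNn=4 TTSsmmnn=2 TTssMMNN=2 TTssMMNn=4 TTssMMnn=2 TTssMmNN=4 TTssMmNn=8 TTssMmnn=4 TTssmmNN=2 TTssmmNn=4 TTssmmnn=2 TtSsMMNN=4 TtSsMMNn=8 TtSsMMnn=4 TtSsMmNN=8 TtSsMmNn=16 TtSsMmnn=8 TtSsmmNN=4 TtSsmmNn=8 TtSsmmnn=4 TtssMMNN=4 TtssMMNn=8 TtssMMnn=4 TtssMmNN=8 TtssMmNn=16 TtssMmnn=8 TtssmmNN=4 TtssmmNn=8 Ttssmmnn=4 ttSsMMNN=2 ttSsMMNn=4 ttSsMMnn=2 ttSsMmNN=4 ttSsMmNn=8 ttSsMmnn=4 ttSsmmNN=2 ttSsmmNn=4 ttSsmmnn=2 ttssMMNN=2 ttssMMNn=4 ttssMMnn=2 ttssMmNN=4 ttssMmNn=8 ttssMmnn=4 ttssmmNN=2 ttssmmNn=4 ttssmmnn=2
tt ss mm N_ hits 6/256; gcd=2; 6÷2/256÷2 = 3/128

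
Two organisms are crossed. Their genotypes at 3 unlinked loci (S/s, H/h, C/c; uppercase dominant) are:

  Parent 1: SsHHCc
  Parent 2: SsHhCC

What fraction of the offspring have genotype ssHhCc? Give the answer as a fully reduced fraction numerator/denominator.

SsHHCc gametes: SHC×2, SHc×2, sHC×2, sHc×2
SsHhCC gametes: SHC×2, ShC×2, sHC×2, shC×2
SsHHCc×SsHhCC grid (8·8=64): SSHHCC=4 SSHHCc=4 SSHhCC=4 SSHhCc=4 SsHHCC=8 SsHHCc=8 SsHhCC=8 SsHhCc=8 ssHHCC=4 ssHHCc=4 ssHhCC=4 ssHhCc=4
ssHhCc hits 4/64; gcd=4; 4÷4/64÷4 = 1/16

P(ssHhCc) = 1/16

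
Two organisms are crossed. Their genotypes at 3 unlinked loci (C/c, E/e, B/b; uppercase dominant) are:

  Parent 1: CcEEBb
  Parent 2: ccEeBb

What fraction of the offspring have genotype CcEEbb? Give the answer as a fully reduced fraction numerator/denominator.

CcEEBb gametes: CEB×2, CEb×2, cEB×2, cEb×2
ccEeBb gametes: cEB×2, cEb×2, ceB×2, ceb×2
CcEEBb×ccEeBb grid (8·8=64): CcEEBB=4 CcEEBb=8 CcEEbb=4 CcEeBB=4 CcEeBb=8 CcEebb=4 ccEEBB=4 ccEEBb=8 ccEEbb=4 ccEeBB=4 ccEeBb=8 ccEebb=4
CcEEbb hits 4/64; gcd=4; 4÷4/64÷4 = 1/16

P(CcEEbb) = 1/16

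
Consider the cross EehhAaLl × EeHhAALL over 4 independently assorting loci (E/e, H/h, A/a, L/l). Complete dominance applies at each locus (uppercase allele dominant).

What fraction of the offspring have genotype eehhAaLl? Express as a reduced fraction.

P(eehhAaLl) = 1/32

EehhAaLl gametes: EhAL×2, EhAl×2, EhaL×2, Ehal×2, ehAL×2, ehAl×2, ehaL×2, ehal×2
EeHhAALL gametes: EHAL×4, EhAL×4, eHAL×4, ehAL×4
EehhAaLl×EeHhAALL grid (16·16=256): EEHhAALL=8 EEHhAALl=8 EEHhAaLL=8 EEHhAaLl=8 EEhhAALL=8 EEhhAALl=8 EEhhAaLL=8 EEhhAaLl=8 EeHhAALL=16 EeHhAALl=16 EeHhAaLL=16 EeHhAaLl=16 EehhAALL=16 EehhAALl=16 EehhAaLL=16 EehhAaLl=16 eeHhAALL=8 eeHhAALl=8 eeHhAaLL=8 eeHhAaLl=8 eehhAALL=8 eehhAALl=8 eehhAaLL=8 eehhAaLl=8
eehhAaLl hits 8/256; gcd=8; 8÷8/256÷8 = 1/32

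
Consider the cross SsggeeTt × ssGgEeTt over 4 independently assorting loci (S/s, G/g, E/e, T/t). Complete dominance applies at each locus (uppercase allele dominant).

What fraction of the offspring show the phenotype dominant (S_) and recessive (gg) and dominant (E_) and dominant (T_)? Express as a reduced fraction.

SsggeeTt gametes: SgeT×4, Sget×4, sgeT×4, sget×4
ssGgEeTt gametes: sGET×2, sGEt×2, sGeT×2, sGet×2, sgET×2, sgEt×2, sgeT×2, sget×2
SsggeeTt×ssGgEeTt grid (16·16=256): SsGgEeTT=8 SsGgEeTt=16 SsGgEett=8 SsGgeeTT=8 SsGgeeTt=16 SsGgeett=8 SsggEeTT=8 SsggEeTt=16 SsggEett=8 SsggeeTT=8 SsggeeTt=16 Ssggeett=8 ssGgEeTT=8 ssGgEeTt=16 ssGgEett=8 ssGgeeTT=8 ssGgeeTt=16 ssGgeett=8 ssggEeTT=8 ssggEeTt=16 ssggEett=8 ssggeeTT=8 ssggeeTt=16 ssggeett=8
S_ gg E_ T_ hits 24/256; gcd=8; 24÷8/256÷8 = 3/32

P(S_ gg E_ T_) = 3/32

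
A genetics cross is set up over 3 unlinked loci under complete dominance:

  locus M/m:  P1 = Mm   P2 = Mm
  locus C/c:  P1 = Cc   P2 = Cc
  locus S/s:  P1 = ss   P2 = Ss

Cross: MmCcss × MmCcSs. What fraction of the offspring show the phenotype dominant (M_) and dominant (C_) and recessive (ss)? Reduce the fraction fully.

P(M_ C_ ss) = 9/32

MmCcss gametes: MCs×2, Mcs×2, mCs×2, mcs×2
MmCcSs gametes: MCS×1, MCs×1, McS×1, Mcs×1, mCS×1, mCs×1, mcS×1, mcs×1
MmCcss×MmCcSs grid (8·8=64): MMCCSs=2 MMCCss=2 MMCcSs=4 MMCcss=4 MMccSs=2 MMccss=2 MmCCSs=4 MmCCss=4 MmCcSs=8 MmCcss=8 MmccSs=4 Mmccss=4 mmCCSs=2 mmCCss=2 mmCcSs=4 mmCcss=4 mmccSs=2 mmccss=2
M_ C_ ss hits 18/64; gcd=2; 18÷2/64÷2 = 9/32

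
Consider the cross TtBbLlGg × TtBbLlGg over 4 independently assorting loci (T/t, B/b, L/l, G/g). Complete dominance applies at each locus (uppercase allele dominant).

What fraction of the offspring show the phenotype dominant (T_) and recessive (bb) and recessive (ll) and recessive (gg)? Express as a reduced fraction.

TtBbLlGg gametes: TBLG×1, TBLg×1, TBlG×1, TBlg×1, TbLG×1, TbLg×1, TblG×1, Tblg×1, tBLG×1, tBLg×1, tBlG×1, tBlg×1, tbLG×1, tbLg×1, tblG×1, tblg×1
TtBbLlGg gametes: TBLG×1, TBLg×1, TBlG×1, TBlg×1, TbLG×1, TbLg×1, TblG×1, Tblg×1, tBLG×1, tBLg×1, tBlG×1, tBlg×1, tbLG×1, tbLg×1, tblG×1, tblg×1
TtBbLlGg×TtBbLlGg grid (16·16=256): TTBBLLGG=1 TTBBLLGg=2 TTBBLLgg=1 TTBBLlGG=2 TTBBLlGg=4 TTBBLlgg=2 TTBBllGG=1 TTBBllGg=2 TTBBllgg=1 TTBbLLGG=2 TTBbLLGg=4 TTBbLLgg=2 TTBbLlGG=4 TTBbLlGg=8 TTBbLlgg=4 TTBbllGG=2 TTBbllGg=4 TTBbllgg=2 TTbbLLGG=1 TTbbLLGg=2 TTbbLLgg=1 TTbbLlGG=2 TTbbLlGg=4 TTbbLlgg=2 TTbbllGG=1 TTbbllGg=2 TTbbllgg=1 TtBBLLGG=2 TtBBLLGg=4 TtBBLLgg=2 TtBBLlGG=4 TtBBLlGg=8 TtBBLlgg=4 TtBBllGG=2 TtBBllGg=4 TtBBllgg=2 TtBbLLGG=4 TtBbLLGg=8 TtBbLLgg=4 TtBbLlGG=8 TtBbLlGg=16 TtBbLlgg=8 TtBbllGG=4 TtBbllGg=8 TtBbllgg=4 TtbbLLGG=2 TtbbLLGg=4 TtbbLLgg=2 TtbbLlGG=4 TtbbLlGg=8 TtbbLlgg=4 TtbbllGG=2 TtbbllGg=4 Ttbbllgg=2 ttBBLLGG=1 ttBBLLGg=2 ttBBLLgg=1 ttBBLlGG=2 ttBBLlGg=4 ttBBLlgg=2 ttBBllGG=1 ttBBllGg=2 ttBBllgg=1 ttBbLLGG=2 ttBbLLGg=4 ttBbLLgg=2 ttBbLlGG=4 ttBbLlGg=8 ttBbLlgg=4 ttBbllGG=2 ttBbllGg=4 ttBbllgg=2 ttbbLLGG=1 ttbbLLGg=2 ttbbLLgg=1 ttbbLlGG=2 ttbbLlGg=4 ttbbLlgg=2 ttbbllGG=1 ttbbllGg=2 ttbbllgg=1
T_ bb ll gg hits 3/256; gcd=1; 3÷1/256÷1 = 3/256

P(T_ bb ll gg) = 3/256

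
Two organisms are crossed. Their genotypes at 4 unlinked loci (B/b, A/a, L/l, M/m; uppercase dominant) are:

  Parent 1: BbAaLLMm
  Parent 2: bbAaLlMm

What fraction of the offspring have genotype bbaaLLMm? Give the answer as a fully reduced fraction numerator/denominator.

BbAaLLMm gametes: BALM×2, BALm×2, BaLM×2, BaLm×2, bALM×2, bALm×2, baLM×2, baLm×2
bbAaLlMm gametes: bALM×2, bALm×2, bAlM×2, bAlm×2, baLM×2, baLm×2, balM×2, balm×2
BbAaLLMm×bbAaLlMm grid (16·16=256): BbAALLMM=4 BbAALLMm=8 BbAALLmm=4 BbAALlMM=4 BbAALlMm=8 BbAALlmm=4 BbAaLLMM=8 BbAaLLMm=16 BbAaLLmm=8 BbAaLlMM=8 BbAaLlMm=16 BbAaLlmm=8 BbaaLLMM=4 BbaaLLMm=8 BbaaLLmm=4 BbaaLlMM=4 BbaaLlMm=8 BbaaLlmm=4 bbAALLMM=4 bbAALLMm=8 bbAALLmm=4 bbAALlMM=4 bbAALlMm=8 bbAALlmm=4 bbAaLLMM=8 bbAaLLMm=16 bbAaLLmm=8 bbAaLlMM=8 bbAaLlMm=16 bbAaLlmm=8 bbaaLLMM=4 bbaaLLMm=8 bbaaLLmm=4 bbaaLlMM=4 bbaaLlMm=8 bbaaLlmm=4
bbaaLLMm hits 8/256; gcd=8; 8÷8/256÷8 = 1/32

P(bbaaLLMm) = 1/32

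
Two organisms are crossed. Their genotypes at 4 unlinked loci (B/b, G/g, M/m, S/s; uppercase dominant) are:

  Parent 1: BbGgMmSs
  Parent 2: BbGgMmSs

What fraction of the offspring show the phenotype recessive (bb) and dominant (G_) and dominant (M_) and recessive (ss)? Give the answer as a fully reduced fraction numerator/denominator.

P(bb G_ M_ ss) = 9/256

BbGgMmSs gametes: BGMS×1, BGMs×1, BGmS×1, BGms×1, BgMS×1, BgMs×1, BgmS×1, Bgms×1, bGMS×1, bGMs×1, bGmS×1, bGms×1, bgMS×1, bgMs×1, bgmS×1, bgms×1
BbGgMmSs gametes: BGMS×1, BGMs×1, BGmS×1, BGms×1, BgMS×1, BgMs×1, BgmS×1, Bgms×1, bGMS×1, bGMs×1, bGmS×1, bGms×1, bgMS×1, bgMs×1, bgmS×1, bgms×1
BbGgMmSs×BbGgMmSs grid (16·16=256): BBGGMMSS=1 BBGGMMSs=2 BBGGMMss=1 BBGGMmSS=2 BBGGMmSs=4 BBGGMmss=2 BBGGmmSS=1 BBGGmmSs=2 BBGGmmss=1 BBGgMMSS=2 BBGgMMSs=4 BBGgMMss=2 BBGgMmSS=4 BBGgMmSs=8 BBGgMmss=4 BBGgmmSS=2 BBGgmmSs=4 BBGgmmss=2 BBggMMSS=1 BBggMMSs=2 BBggMMss=1 BBggMmSS=2 BBggMmSs=4 BBggMmss=2 BBggmmSS=1 BBggmmSs=2 BBggmmss=1 BbGGMMSS=2 BbGGMMSs=4 BbGGMMss=2 BbGGMmSS=4 BbGGMmSs=8 BbGGMmss=4 BbGGmmSS=2 BbGGmmSs=4 BbGGmmss=2 BbGgMMSS=4 BbGgMMSs=8 BbGgMMss=4 BbGgMmSS=8 BbGgMmSs=16 BbGgMmss=8 BbGgmmSS=4 BbGgmmSs=8 BbGgmmss=4 BbggMMSS=2 BbggMMSs=4 BbggMMss=2 BbggMmSS=4 BbggMmSs=8 BbggMmss=4 BbggmmSS=2 BbggmmSs=4 Bbggmmss=2 bbGGMMSS=1 bbGGMMSs=2 bbGGMMss=1 bbGGMmSS=2 bbGGMmSs=4 bbGGMmss=2 bbGGmmSS=1 bbGGmmSs=2 bbGGmmss=1 bbGgMMSS=2 bbGgMMSs=4 bbGgMMss=2 bbGgMmSS=4 bbGgMmSs=8 bbGgMmss=4 bbGgmmSS=2 bbGgmmSs=4 bbGgmmss=2 bbggMMSS=1 bbggMMSs=2 bbggMMss=1 bbggMmSS=2 bbggMmSs=4 bbggMmss=2 bbggmmSS=1 bbggmmSs=2 bbggmmss=1
bb G_ M_ ss hits 9/256; gcd=1; 9÷1/256÷1 = 9/256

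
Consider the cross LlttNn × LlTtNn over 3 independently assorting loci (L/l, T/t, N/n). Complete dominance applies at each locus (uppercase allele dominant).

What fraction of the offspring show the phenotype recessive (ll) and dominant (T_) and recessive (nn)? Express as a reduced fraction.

P(ll T_ nn) = 1/32

LlttNn gametes: LtN×2, Ltn×2, ltN×2, ltn×2
LlTtNn gametes: LTN×1, LTn×1, LtN×1, Ltn×1, lTN×1, lTn×1, ltN×1, ltn×1
LlttNn×LlTtNn grid (8·8=64): LLTtNN=2 LLTtNn=4 LLTtnn=2 LLttNN=2 LLttNn=4 LLttnn=2 LlTtNN=4 LlTtNn=8 LlTtnn=4 LlttNN=4 LlttNn=8 Llttnn=4 llTtNN=2 llTtNn=4 llTtnn=2 llttNN=2 llttNn=4 llttnn=2
ll T_ nn hits 2/64; gcd=2; 2÷2/64÷2 = 1/32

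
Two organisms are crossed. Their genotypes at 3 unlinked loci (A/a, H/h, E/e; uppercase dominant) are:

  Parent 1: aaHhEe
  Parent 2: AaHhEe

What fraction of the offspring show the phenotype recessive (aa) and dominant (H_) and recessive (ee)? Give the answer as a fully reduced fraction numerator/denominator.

P(aa H_ ee) = 3/32

aaHhEe gametes: aHE×2, aHe×2, ahE×2, ahe×2
AaHhEe gametes: AHE×1, AHe×1, AhE×1, Ahe×1, aHE×1, aHe×1, ahE×1, ahe×1
aaHhEe×AaHhEe grid (8·8=64): AaHHEE=2 AaHHEe=4 AaHHee=2 AaHhEE=4 AaHhEe=8 AaHhee=4 AahhEE=2 AahhEe=4 Aahhee=2 aaHHEE=2 aaHHEe=4 aaHHee=2 aaHhEE=4 aaHhEe=8 aaHhee=4 aahhEE=2 aahhEe=4 aahhee=2
aa H_ ee hits 6/64; gcd=2; 6÷2/64÷2 = 3/32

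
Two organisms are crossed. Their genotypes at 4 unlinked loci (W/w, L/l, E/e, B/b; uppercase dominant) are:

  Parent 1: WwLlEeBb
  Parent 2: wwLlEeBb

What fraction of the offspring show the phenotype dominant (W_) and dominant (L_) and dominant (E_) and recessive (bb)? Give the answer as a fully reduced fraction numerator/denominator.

P(W_ L_ E_ bb) = 9/128

WwLlEeBb gametes: WLEB×1, WLEb×1, WLeB×1, WLeb×1, WlEB×1, WlEb×1, WleB×1, Wleb×1, wLEB×1, wLEb×1, wLeB×1, wLeb×1, wlEB×1, wlEb×1, wleB×1, wleb×1
wwLlEeBb gametes: wLEB×2, wLEb×2, wLeB×2, wLeb×2, wlEB×2, wlEb×2, wleB×2, wleb×2
WwLlEeBb×wwLlEeBb grid (16·16=256): WwLLEEBB=2 WwLLEEBb=4 WwLLEEbb=2 WwLLEeBB=4 WwLLEeBb=8 WwLLEebb=4 WwLLeeBB=2 WwLLeeBb=4 WwLLeebb=2 WwLlEEBB=4 WwLlEEBb=8 WwLlEEbb=4 WwLlEeBB=8 WwLlEeBb=16 WwLlEebb=8 WwLleeBB=4 WwLleeBb=8 WwLleebb=4 WwllEEBB=2 WwllEEBb=4 WwllEEbb=2 WwllEeBB=4 WwllEeBb=8 WwllEebb=4 WwlleeBB=2 WwlleeBb=4 Wwlleebb=2 wwLLEEBB=2 wwLLEEBb=4 wwLLEEbb=2 wwLLEeBB=4 wwLLEeBb=8 wwLLEebb=4 wwLLeeBB=2 wwLLeeBb=4 wwLLeebb=2 wwLlEEBB=4 wwLlEEBb=8 wwLlEEbb=4 wwLlEeBB=8 wwLlEeBb=16 wwLlEebb=8 wwLleeBB=4 wwLleeBb=8 wwLleebb=4 wwllEEBB=2 wwllEEBb=4 wwllEEbb=2 wwllEeBB=4 wwllEeBb=8 wwllEebb=4 wwlleeBB=2 wwlleeBb=4 wwlleebb=2
W_ L_ E_ bb hits 18/256; gcd=2; 18÷2/256÷2 = 9/128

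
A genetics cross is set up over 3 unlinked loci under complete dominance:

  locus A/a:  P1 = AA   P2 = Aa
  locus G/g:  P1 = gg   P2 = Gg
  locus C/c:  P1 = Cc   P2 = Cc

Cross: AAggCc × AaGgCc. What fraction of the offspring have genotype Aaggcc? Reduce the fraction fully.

P(Aaggcc) = 1/16

AAggCc gametes: AgC×4, Agc×4
AaGgCc gametes: AGC×1, AGc×1, AgC×1, Agc×1, aGC×1, aGc×1, agC×1, agc×1
AAggCc×AaGgCc grid (8·8=64): AAGgCC=4 AAGgCc=8 AAGgcc=4 AAggCC=4 AAggCc=8 AAggcc=4 AaGgCC=4 AaGgCc=8 AaGgcc=4 AaggCC=4 AaggCc=8 Aaggcc=4
Aaggcc hits 4/64; gcd=4; 4÷4/64÷4 = 1/16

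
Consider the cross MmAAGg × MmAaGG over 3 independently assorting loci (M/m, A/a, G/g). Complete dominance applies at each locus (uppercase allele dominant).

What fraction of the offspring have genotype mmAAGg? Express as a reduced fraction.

P(mmAAGg) = 1/16

MmAAGg gametes: MAG×2, MAg×2, mAG×2, mAg×2
MmAaGG gametes: MAG×2, MaG×2, mAG×2, maG×2
MmAAGg×MmAaGG grid (8·8=64): MMAAGG=4 MMAAGg=4 MMAaGG=4 MMAaGg=4 MmAAGG=8 MmAAGg=8 MmAaGG=8 MmAaGg=8 mmAAGG=4 mmAAGg=4 mmAaGG=4 mmAaGg=4
mmAAGg hits 4/64; gcd=4; 4÷4/64÷4 = 1/16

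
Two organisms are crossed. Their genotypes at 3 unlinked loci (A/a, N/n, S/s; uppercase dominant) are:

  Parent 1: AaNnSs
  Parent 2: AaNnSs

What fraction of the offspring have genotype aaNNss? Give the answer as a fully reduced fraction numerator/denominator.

AaNnSs gametes: ANS×1, ANs×1, AnS×1, Ans×1, aNS×1, aNs×1, anS×1, ans×1
AaNnSs gametes: ANS×1, ANs×1, AnS×1, Ans×1, aNS×1, aNs×1, anS×1, ans×1
AaNnSs×AaNnSs grid (8·8=64): AANNSS=1 AANNSs=2 AANNss=1 AANnSS=2 AANnSs=4 AANnss=2 AAnnSS=1 AAnnSs=2 AAnnss=1 AaNNSS=2 AaNNSs=4 AaNNss=2 AaNnSS=4 AaNnSs=8 AaNnss=4 AannSS=2 AannSs=4 Aannss=2 aaNNSS=1 aaNNSs=2 aaNNss=1 aaNnSS=2 aaNnSs=4 aaNnss=2 aannSS=1 aannSs=2 aannss=1
aaNNss hits 1/64; gcd=1; 1÷1/64÷1 = 1/64

P(aaNNss) = 1/64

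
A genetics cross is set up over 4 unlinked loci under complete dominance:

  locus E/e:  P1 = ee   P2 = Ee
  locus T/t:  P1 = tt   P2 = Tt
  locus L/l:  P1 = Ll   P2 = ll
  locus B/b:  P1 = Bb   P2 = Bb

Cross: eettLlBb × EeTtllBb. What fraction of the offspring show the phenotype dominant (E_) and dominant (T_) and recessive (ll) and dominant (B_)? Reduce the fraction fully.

P(E_ T_ ll B_) = 3/32

eettLlBb gametes: etLB×4, etLb×4, etlB×4, etlb×4
EeTtllBb gametes: ETlB×2, ETlb×2, EtlB×2, Etlb×2, eTlB×2, eTlb×2, etlB×2, etlb×2
eettLlBb×EeTtllBb grid (16·16=256): EeTtLlBB=8 EeTtLlBb=16 EeTtLlbb=8 EeTtllBB=8 EeTtllBb=16 EeTtllbb=8 EettLlBB=8 EettLlBb=16 EettLlbb=8 EettllBB=8 EettllBb=16 Eettllbb=8 eeTtLlBB=8 eeTtLlBb=16 eeTtLlbb=8 eeTtllBB=8 eeTtllBb=16 eeTtllbb=8 eettLlBB=8 eettLlBb=16 eettLlbb=8 eettllBB=8 eettllBb=16 eettllbb=8
E_ T_ ll B_ hits 24/256; gcd=8; 24÷8/256÷8 = 3/32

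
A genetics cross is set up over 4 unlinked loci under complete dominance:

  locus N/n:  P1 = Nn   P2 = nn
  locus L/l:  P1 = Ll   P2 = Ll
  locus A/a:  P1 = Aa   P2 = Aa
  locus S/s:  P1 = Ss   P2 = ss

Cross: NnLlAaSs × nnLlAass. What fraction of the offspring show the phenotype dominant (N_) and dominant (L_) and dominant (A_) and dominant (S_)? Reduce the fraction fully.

P(N_ L_ A_ S_) = 9/64

NnLlAaSs gametes: NLAS×1, NLAs×1, NLaS×1, NLas×1, NlAS×1, NlAs×1, NlaS×1, Nlas×1, nLAS×1, nLAs×1, nLaS×1, nLas×1, nlAS×1, nlAs×1, nlaS×1, nlas×1
nnLlAass gametes: nLAs×4, nLas×4, nlAs×4, nlas×4
NnLlAaSs×nnLlAass grid (16·16=256): NnLLAASs=4 NnLLAAss=4 NnLLAaSs=8 NnLLAass=8 NnLLaaSs=4 NnLLaass=4 NnLlAASs=8 NnLlAAss=8 NnLlAaSs=16 NnLlAass=16 NnLlaaSs=8 NnLlaass=8 NnllAASs=4 NnllAAss=4 NnllAaSs=8 NnllAass=8 NnllaaSs=4 Nnllaass=4 nnLLAASs=4 nnLLAAss=4 nnLLAaSs=8 nnLLAass=8 nnLLaaSs=4 nnLLaass=4 nnLlAASs=8 nnLlAAss=8 nnLlAaSs=16 nnLlAass=16 nnLlaaSs=8 nnLlaass=8 nnllAASs=4 nnllAAss=4 nnllAaSs=8 nnllAass=8 nnllaaSs=4 nnllaass=4
N_ L_ A_ S_ hits 36/256; gcd=4; 36÷4/256÷4 = 9/64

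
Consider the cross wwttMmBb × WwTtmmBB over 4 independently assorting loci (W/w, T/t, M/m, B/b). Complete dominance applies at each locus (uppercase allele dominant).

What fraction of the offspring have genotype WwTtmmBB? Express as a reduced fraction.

wwttMmBb gametes: wtMB×4, wtMb×4, wtmB×4, wtmb×4
WwTtmmBB gametes: WTmB×4, WtmB×4, wTmB×4, wtmB×4
wwttMmBb×WwTtmmBB grid (16·16=256): WwTtMmBB=16 WwTtMmBb=16 WwTtmmBB=16 WwTtmmBb=16 WwttMmBB=16 WwttMmBb=16 WwttmmBB=16 WwttmmBb=16 wwTtMmBB=16 wwTtMmBb=16 wwTtmmBB=16 wwTtmmBb=16 wwttMmBB=16 wwttMmBb=16 wwttmmBB=16 wwttmmBb=16
WwTtmmBB hits 16/256; gcd=16; 16÷16/256÷16 = 1/16

P(WwTtmmBB) = 1/16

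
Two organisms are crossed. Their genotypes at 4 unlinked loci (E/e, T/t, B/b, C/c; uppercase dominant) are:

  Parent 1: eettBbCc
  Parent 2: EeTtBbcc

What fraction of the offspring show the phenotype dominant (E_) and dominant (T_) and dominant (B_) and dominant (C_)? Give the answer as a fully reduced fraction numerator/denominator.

eettBbCc gametes: etBC×4, etBc×4, etbC×4, etbc×4
EeTtBbcc gametes: ETBc×2, ETbc×2, EtBc×2, Etbc×2, eTBc×2, eTbc×2, etBc×2, etbc×2
eettBbCc×EeTtBbcc grid (16·16=256): EeTtBBCc=8 EeTtBBcc=8 EeTtBbCc=16 EeTtBbcc=16 EeTtbbCc=8 EeTtbbcc=8 EettBBCc=8 EettBBcc=8 EettBbCc=16 EettBbcc=16 EettbbCc=8 Eettbbcc=8 eeTtBBCc=8 eeTtBBcc=8 eeTtBbCc=16 eeTtBbcc=16 eeTtbbCc=8 eeTtbbcc=8 eettBBCc=8 eettBBcc=8 eettBbCc=16 eettBbcc=16 eettbbCc=8 eettbbcc=8
E_ T_ B_ C_ hits 24/256; gcd=8; 24÷8/256÷8 = 3/32

P(E_ T_ B_ C_) = 3/32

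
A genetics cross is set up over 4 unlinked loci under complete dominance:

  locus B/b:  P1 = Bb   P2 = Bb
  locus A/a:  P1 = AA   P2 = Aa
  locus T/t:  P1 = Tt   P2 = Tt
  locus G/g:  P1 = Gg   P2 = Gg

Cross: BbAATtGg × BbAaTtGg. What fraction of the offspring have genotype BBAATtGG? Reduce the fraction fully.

P(BBAATtGG) = 1/64

BbAATtGg gametes: BATG×2, BATg×2, BAtG×2, BAtg×2, bATG×2, bATg×2, bAtG×2, bAtg×2
BbAaTtGg gametes: BATG×1, BATg×1, BAtG×1, BAtg×1, BaTG×1, BaTg×1, BatG×1, Batg×1, bATG×1, bATg×1, bAtG×1, bAtg×1, baTG×1, baTg×1, batG×1, batg×1
BbAATtGg×BbAaTtGg grid (16·16=256): BBAATTGG=2 BBAATTGg=4 BBAATTgg=2 BBAATtGG=4 BBAATtGg=8 BBAATtgg=4 BBAAttGG=2 BBAAttGg=4 BBAAttgg=2 BBAaTTGG=2 BBAaTTGg=4 BBAaTTgg=2 BBAaTtGG=4 BBAaTtGg=8 BBAaTtgg=4 BBAattGG=2 BBAattGg=4 BBAattgg=2 BbAATTGG=4 BbAATTGg=8 BbAATTgg=4 BbAATtGG=8 BbAATtGg=16 BbAATtgg=8 BbAAttGG=4 BbAAttGg=8 BbAAttgg=4 BbAaTTGG=4 BbAaTTGg=8 BbAaTTgg=4 BbAaTtGG=8 BbAaTtGg=16 BbAaTtgg=8 BbAattGG=4 BbAattGg=8 BbAattgg=4 bbAATTGG=2 bbAATTGg=4 bbAATTgg=2 bbAATtGG=4 bbAATtGg=8 bbAATtgg=4 bbAAttGG=2 bbAAttGg=4 bbAAttgg=2 bbAaTTGG=2 bbAaTTGg=4 bbAaTTgg=2 bbAaTtGG=4 bbAaTtGg=8 bbAaTtgg=4 bbAattGG=2 bbAattGg=4 bbAattgg=2
BBAATtGG hits 4/256; gcd=4; 4÷4/256÷4 = 1/64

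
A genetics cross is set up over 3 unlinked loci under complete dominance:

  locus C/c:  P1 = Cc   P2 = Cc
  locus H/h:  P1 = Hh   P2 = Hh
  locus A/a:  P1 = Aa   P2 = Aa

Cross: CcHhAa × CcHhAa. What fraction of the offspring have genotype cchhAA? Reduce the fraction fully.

CcHhAa gametes: CHA×1, CHa×1, ChA×1, Cha×1, cHA×1, cHa×1, chA×1, cha×1
CcHhAa gametes: CHA×1, CHa×1, ChA×1, Cha×1, cHA×1, cHa×1, chA×1, cha×1
CcHhAa×CcHhAa grid (8·8=64): CCHHAA=1 CCHHAa=2 CCHHaa=1 CCHhAA=2 CCHhAa=4 CCHhaa=2 CChhAA=1 CChhAa=2 CChhaa=1 CcHHAA=2 CcHHAa=4 CcHHaa=2 CcHhAA=4 CcHhAa=8 CcHhaa=4 CchhAA=2 CchhAa=4 Cchhaa=2 ccHHAA=1 ccHHAa=2 ccHHaa=1 ccHhAA=2 ccHhAa=4 ccHhaa=2 cchhAA=1 cchhAa=2 cchhaa=1
cchhAA hits 1/64; gcd=1; 1÷1/64÷1 = 1/64

P(cchhAA) = 1/64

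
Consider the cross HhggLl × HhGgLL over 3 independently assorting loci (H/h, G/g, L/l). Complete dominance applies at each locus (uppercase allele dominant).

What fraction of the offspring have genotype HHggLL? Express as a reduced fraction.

P(HHggLL) = 1/16

HhggLl gametes: HgL×2, Hgl×2, hgL×2, hgl×2
HhGgLL gametes: HGL×2, HgL×2, hGL×2, hgL×2
HhggLl×HhGgLL grid (8·8=64): HHGgLL=4 HHGgLl=4 HHggLL=4 HHggLl=4 HhGgLL=8 HhGgLl=8 HhggLL=8 HhggLl=8 hhGgLL=4 hhGgLl=4 hhggLL=4 hhggLl=4
HHggLL hits 4/64; gcd=4; 4÷4/64÷4 = 1/16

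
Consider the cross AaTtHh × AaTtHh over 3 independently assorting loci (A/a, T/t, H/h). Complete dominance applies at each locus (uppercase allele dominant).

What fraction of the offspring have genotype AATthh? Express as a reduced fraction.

P(AATthh) = 1/32

AaTtHh gametes: ATH×1, ATh×1, AtH×1, Ath×1, aTH×1, aTh×1, atH×1, ath×1
AaTtHh gametes: ATH×1, ATh×1, AtH×1, Ath×1, aTH×1, aTh×1, atH×1, ath×1
AaTtHh×AaTtHh grid (8·8=64): AATTHH=1 AATTHh=2 AATThh=1 AATtHH=2 AATtHh=4 AATthh=2 AAttHH=1 AAttHh=2 AAtthh=1 AaTTHH=2 AaTTHh=4 AaTThh=2 AaTtHH=4 AaTtHh=8 AaTthh=4 AattHH=2 AattHh=4 Aatthh=2 aaTTHH=1 aaTTHh=2 aaTThh=1 aaTtHH=2 aaTtHh=4 aaTthh=2 aattHH=1 aattHh=2 aatthh=1
AATthh hits 2/64; gcd=2; 2÷2/64÷2 = 1/32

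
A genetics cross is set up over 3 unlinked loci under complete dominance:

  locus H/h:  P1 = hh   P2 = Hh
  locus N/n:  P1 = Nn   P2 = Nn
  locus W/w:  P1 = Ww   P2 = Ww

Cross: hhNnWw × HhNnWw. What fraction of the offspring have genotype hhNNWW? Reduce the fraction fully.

P(hhNNWW) = 1/32

hhNnWw gametes: hNW×2, hNw×2, hnW×2, hnw×2
HhNnWw gametes: HNW×1, HNw×1, HnW×1, Hnw×1, hNW×1, hNw×1, hnW×1, hnw×1
hhNnWw×HhNnWw grid (8·8=64): HhNNWW=2 HhNNWw=4 HhNNww=2 HhNnWW=4 HhNnWw=8 HhNnww=4 HhnnWW=2 HhnnWw=4 Hhnnww=2 hhNNWW=2 hhNNWw=4 hhNNww=2 hhNnWW=4 hhNnWw=8 hhNnww=4 hhnnWW=2 hhnnWw=4 hhnnww=2
hhNNWW hits 2/64; gcd=2; 2÷2/64÷2 = 1/32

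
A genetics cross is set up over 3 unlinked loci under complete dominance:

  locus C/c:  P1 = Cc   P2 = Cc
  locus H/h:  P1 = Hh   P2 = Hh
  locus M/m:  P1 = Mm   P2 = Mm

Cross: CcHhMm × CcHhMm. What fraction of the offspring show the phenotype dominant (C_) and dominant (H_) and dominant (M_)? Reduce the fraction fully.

CcHhMm gametes: CHM×1, CHm×1, ChM×1, Chm×1, cHM×1, cHm×1, chM×1, chm×1
CcHhMm gametes: CHM×1, CHm×1, ChM×1, Chm×1, cHM×1, cHm×1, chM×1, chm×1
CcHhMm×CcHhMm grid (8·8=64): CCHHMM=1 CCHHMm=2 CCHHmm=1 CCHhMM=2 CCHhMm=4 CCHhmm=2 CChhMM=1 CChhMm=2 CChhmm=1 CcHHMM=2 CcHHMm=4 CcHHmm=2 CcHhMM=4 CcHhMm=8 CcHhmm=4 CchhMM=2 CchhMm=4 Cchhmm=2 ccHHMM=1 ccHHMm=2 ccHHmm=1 ccHhMM=2 ccHhMm=4 ccHhmm=2 cchhMM=1 cchhMm=2 cchhmm=1
C_ H_ M_ hits 27/64; gcd=1; 27÷1/64÷1 = 27/64

P(C_ H_ M_) = 27/64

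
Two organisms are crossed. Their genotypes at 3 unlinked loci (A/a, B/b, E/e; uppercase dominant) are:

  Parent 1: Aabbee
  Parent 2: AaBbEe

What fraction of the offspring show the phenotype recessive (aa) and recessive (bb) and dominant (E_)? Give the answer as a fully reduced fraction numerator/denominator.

Aabbee gametes: Abe×4, abe×4
AaBbEe gametes: ABE×1, ABe×1, AbE×1, Abe×1, aBE×1, aBe×1, abE×1, abe×1
Aabbee×AaBbEe grid (8·8=64): AABbEe=4 AABbee=4 AAbbEe=4 AAbbee=4 AaBbEe=8 AaBbee=8 AabbEe=8 Aabbee=8 aaBbEe=4 aaBbee=4 aabbEe=4 aabbee=4
aa bb E_ hits 4/64; gcd=4; 4÷4/64÷4 = 1/16

P(aa bb E_) = 1/16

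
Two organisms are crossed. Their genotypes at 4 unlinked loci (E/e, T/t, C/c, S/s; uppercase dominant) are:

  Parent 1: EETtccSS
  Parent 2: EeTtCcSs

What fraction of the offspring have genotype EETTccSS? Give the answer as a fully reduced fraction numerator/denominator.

EETtccSS gametes: ETcS×8, EtcS×8
EeTtCcSs gametes: ETCS×1, ETCs×1, ETcS×1, ETcs×1, EtCS×1, EtCs×1, EtcS×1, Etcs×1, eTCS×1, eTCs×1, eTcS×1, eTcs×1, etCS×1, etCs×1, etcS×1, etcs×1
EETtccSS×EeTtCcSs grid (16·16=256): EETTCcSS=8 EETTCcSs=8 EETTccSS=8 EETTccSs=8 EETtCcSS=16 EETtCcSs=16 EETtccSS=16 EETtccSs=16 EEttCcSS=8 EEttCcSs=8 EEttccSS=8 EEttccSs=8 EeTTCcSS=8 EeTTCcSs=8 EeTTccSS=8 EeTTccSs=8 EeTtCcSS=16 EeTtCcSs=16 EeTtccSS=16 EeTtccSs=16 EettCcSS=8 EettCcSs=8 EettccSS=8 EettccSs=8
EETTccSS hits 8/256; gcd=8; 8÷8/256÷8 = 1/32

P(EETTccSS) = 1/32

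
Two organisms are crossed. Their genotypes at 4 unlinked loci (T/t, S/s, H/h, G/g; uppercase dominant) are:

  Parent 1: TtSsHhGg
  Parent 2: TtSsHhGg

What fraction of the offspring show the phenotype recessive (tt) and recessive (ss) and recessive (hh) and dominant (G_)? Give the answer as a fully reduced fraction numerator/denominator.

TtSsHhGg gametes: TSHG×1, TSHg×1, TShG×1, TShg×1, TsHG×1, TsHg×1, TshG×1, Tshg×1, tSHG×1, tSHg×1, tShG×1, tShg×1, tsHG×1, tsHg×1, tshG×1, tshg×1
TtSsHhGg gametes: TSHG×1, TSHg×1, TShG×1, TShg×1, TsHG×1, TsHg×1, TshG×1, Tshg×1, tSHG×1, tSHg×1, tShG×1, tShg×1, tsHG×1, tsHg×1, tshG×1, tshg×1
TtSsHhGg×TtSsHhGg grid (16·16=256): TTSSHHGG=1 TTSSHHGg=2 TTSSHHgg=1 TTSSHhGG=2 TTSSHhGg=4 TTSSHhgg=2 TTSShhGG=1 TTSShhGg=2 TTSShhgg=1 TTSsHHGG=2 TTSsHHGg=4 TTSsHHgg=2 TTSsHhGG=4 TTSsHhGg=8 TTSsHhgg=4 TTSshhGG=2 TTSshhGg=4 TTSshhgg=2 TTssHHGG=1 TTssHHGg=2 TTssHHgg=1 TTssHhGG=2 TTssHhGg=4 TTssHhgg=2 TTsshhGG=1 TTsshhGg=2 TTsshhgg=1 TtSSHHGG=2 TtSSHHGg=4 TtSSHHgg=2 TtSSHhGG=4 TtSSHhGg=8 TtSSHhgg=4 TtSShhGG=2 TtSShhGg=4 TtSShhgg=2 TtSsHHGG=4 TtSsHHGg=8 TtSsHHgg=4 TtSsHhGG=8 TtSsHhGg=16 TtSsHhgg=8 TtSshhGG=4 TtSshhGg=8 TtSshhgg=4 TtssHHGG=2 TtssHHGg=4 TtssHHgg=2 TtssHhGG=4 TtssHhGg=8 TtssHhgg=4 TtsshhGG=2 TtsshhGg=4 Ttsshhgg=2 ttSSHHGG=1 ttSSHHGg=2 ttSSHHgg=1 ttSSHhGG=2 ttSSHhGg=4 ttSSHhgg=2 ttSShhGG=1 ttSShhGg=2 ttSShhgg=1 ttSsHHGG=2 ttSsHHGg=4 ttSsHHgg=2 ttSsHhGG=4 ttSsHhGg=8 ttSsHhgg=4 ttSshhGG=2 ttSshhGg=4 ttSshhgg=2 ttssHHGG=1 ttssHHGg=2 ttssHHgg=1 ttssHhGG=2 ttssHhGg=4 ttssHhgg=2 ttsshhGG=1 ttsshhGg=2 ttsshhgg=1
tt ss hh G_ hits 3/256; gcd=1; 3÷1/256÷1 = 3/256

P(tt ss hh G_) = 3/256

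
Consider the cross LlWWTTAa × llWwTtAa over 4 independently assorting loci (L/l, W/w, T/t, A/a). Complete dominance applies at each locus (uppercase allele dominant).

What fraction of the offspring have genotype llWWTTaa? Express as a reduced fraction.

LlWWTTAa gametes: LWTA×4, LWTa×4, lWTA×4, lWTa×4
llWwTtAa gametes: lWTA×2, lWTa×2, lWtA×2, lWta×2, lwTA×2, lwTa×2, lwtA×2, lwta×2
LlWWTTAa×llWwTtAa grid (16·16=256): LlWWTTAA=8 LlWWTTAa=16 LlWWTTaa=8 LlWWTtAA=8 LlWWTtAa=16 LlWWTtaa=8 LlWwTTAA=8 LlWwTTAa=16 LlWwTTaa=8 LlWwTtAA=8 LlWwTtAa=16 LlWwTtaa=8 llWWTTAA=8 llWWTTAa=16 llWWTTaa=8 llWWTtAA=8 llWWTtAa=16 llWWTtaa=8 llWwTTAA=8 llWwTTAa=16 llWwTTaa=8 llWwTtAA=8 llWwTtAa=16 llWwTtaa=8
llWWTTaa hits 8/256; gcd=8; 8÷8/256÷8 = 1/32

P(llWWTTaa) = 1/32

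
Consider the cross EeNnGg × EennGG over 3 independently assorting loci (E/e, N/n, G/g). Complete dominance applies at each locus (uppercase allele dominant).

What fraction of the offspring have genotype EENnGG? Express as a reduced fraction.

EeNnGg gametes: ENG×1, ENg×1, EnG×1, Eng×1, eNG×1, eNg×1, enG×1, eng×1
EennGG gametes: EnG×4, enG×4
EeNnGg×EennGG grid (8·8=64): EENnGG=4 EENnGg=4 EEnnGG=4 EEnnGg=4 EeNnGG=8 EeNnGg=8 EennGG=8 EennGg=8 eeNnGG=4 eeNnGg=4 eennGG=4 eennGg=4
EENnGG hits 4/64; gcd=4; 4÷4/64÷4 = 1/16

P(EENnGG) = 1/16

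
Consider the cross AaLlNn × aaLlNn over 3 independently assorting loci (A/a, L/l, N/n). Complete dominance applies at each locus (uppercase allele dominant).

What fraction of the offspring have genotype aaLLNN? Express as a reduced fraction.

AaLlNn gametes: ALN×1, ALn×1, AlN×1, Aln×1, aLN×1, aLn×1, alN×1, aln×1
aaLlNn gametes: aLN×2, aLn×2, alN×2, aln×2
AaLlNn×aaLlNn grid (8·8=64): AaLLNN=2 AaLLNn=4 AaLLnn=2 AaLlNN=4 AaLlNn=8 AaLlnn=4 AallNN=2 AallNn=4 Aallnn=2 aaLLNN=2 aaLLNn=4 aaLLnn=2 aaLlNN=4 aaLlNn=8 aaLlnn=4 aallNN=2 aallNn=4 aallnn=2
aaLLNN hits 2/64; gcd=2; 2÷2/64÷2 = 1/32

P(aaLLNN) = 1/32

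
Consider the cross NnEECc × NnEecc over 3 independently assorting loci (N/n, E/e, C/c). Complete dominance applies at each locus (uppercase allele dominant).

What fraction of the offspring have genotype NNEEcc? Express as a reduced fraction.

P(NNEEcc) = 1/16

NnEECc gametes: NEC×2, NEc×2, nEC×2, nEc×2
NnEecc gametes: NEc×2, Nec×2, nEc×2, nec×2
NnEECc×NnEecc grid (8·8=64): NNEECc=4 NNEEcc=4 NNEeCc=4 NNEecc=4 NnEECc=8 NnEEcc=8 NnEeCc=8 NnEecc=8 nnEECc=4 nnEEcc=4 nnEeCc=4 nnEecc=4
NNEEcc hits 4/64; gcd=4; 4÷4/64÷4 = 1/16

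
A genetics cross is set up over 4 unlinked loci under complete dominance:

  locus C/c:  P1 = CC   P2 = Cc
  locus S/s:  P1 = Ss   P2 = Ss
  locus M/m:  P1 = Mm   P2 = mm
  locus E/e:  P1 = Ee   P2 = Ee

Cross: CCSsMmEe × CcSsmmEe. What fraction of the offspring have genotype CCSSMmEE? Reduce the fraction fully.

P(CCSSMmEE) = 1/64

CCSsMmEe gametes: CSME×2, CSMe×2, CSmE×2, CSme×2, CsME×2, CsMe×2, CsmE×2, Csme×2
CcSsmmEe gametes: CSmE×2, CSme×2, CsmE×2, Csme×2, cSmE×2, cSme×2, csmE×2, csme×2
CCSsMmEe×CcSsmmEe grid (16·16=256): CCSSMmEE=4 CCSSMmEe=8 CCSSMmee=4 CCSSmmEE=4 CCSSmmEe=8 CCSSmmee=4 CCSsMmEE=8 CCSsMmEe=16 CCSsMmee=8 CCSsmmEE=8 CCSsmmEe=16 CCSsmmee=8 CCssMmEE=4 CCssMmEe=8 CCssMmee=4 CCssmmEE=4 CCssmmEe=8 CCssmmee=4 CcSSMmEE=4 CcSSMmEe=8 CcSSMmee=4 CcSSmmEE=4 CcSSmmEe=8 CcSSmmee=4 CcSsMmEE=8 CcSsMmEe=16 CcSsMmee=8 CcSsmmEE=8 CcSsmmEe=16 CcSsmmee=8 CcssMmEE=4 CcssMmEe=8 CcssMmee=4 CcssmmEE=4 CcssmmEe=8 Ccssmmee=4
CCSSMmEE hits 4/256; gcd=4; 4÷4/256÷4 = 1/64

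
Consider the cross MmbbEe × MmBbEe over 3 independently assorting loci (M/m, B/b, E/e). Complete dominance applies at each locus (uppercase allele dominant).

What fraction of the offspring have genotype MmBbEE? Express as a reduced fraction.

MmbbEe gametes: MbE×2, Mbe×2, mbE×2, mbe×2
MmBbEe gametes: MBE×1, MBe×1, MbE×1, Mbe×1, mBE×1, mBe×1, mbE×1, mbe×1
MmbbEe×MmBbEe grid (8·8=64): MMBbEE=2 MMBbEe=4 MMBbee=2 MMbbEE=2 MMbbEe=4 MMbbee=2 MmBbEE=4 MmBbEe=8 MmBbee=4 MmbbEE=4 MmbbEe=8 Mmbbee=4 mmBbEE=2 mmBbEe=4 mmBbee=2 mmbbEE=2 mmbbEe=4 mmbbee=2
MmBbEE hits 4/64; gcd=4; 4÷4/64÷4 = 1/16

P(MmBbEE) = 1/16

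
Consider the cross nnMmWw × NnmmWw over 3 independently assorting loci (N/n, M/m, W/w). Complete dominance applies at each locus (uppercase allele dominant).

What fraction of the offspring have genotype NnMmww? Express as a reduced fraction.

P(NnMmww) = 1/16

nnMmWw gametes: nMW×2, nMw×2, nmW×2, nmw×2
NnmmWw gametes: NmW×2, Nmw×2, nmW×2, nmw×2
nnMmWw×NnmmWw grid (8·8=64): NnMmWW=4 NnMmWw=8 NnMmww=4 NnmmWW=4 NnmmWw=8 Nnmmww=4 nnMmWW=4 nnMmWw=8 nnMmww=4 nnmmWW=4 nnmmWw=8 nnmmww=4
NnMmww hits 4/64; gcd=4; 4÷4/64÷4 = 1/16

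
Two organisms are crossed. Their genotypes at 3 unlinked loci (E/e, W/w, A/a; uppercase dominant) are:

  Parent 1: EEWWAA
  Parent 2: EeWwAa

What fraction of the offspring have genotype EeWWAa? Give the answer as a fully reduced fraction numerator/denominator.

EEWWAA gametes: EWA×8
EeWwAa gametes: EWA×1, EWa×1, EwA×1, Ewa×1, eWA×1, eWa×1, ewA×1, ewa×1
EEWWAA×EeWwAa grid (8·8=64): EEWWAA=8 EEWWAa=8 EEWwAA=8 EEWwAa=8 EeWWAA=8 EeWWAa=8 EeWwAA=8 EeWwAa=8
EeWWAa hits 8/64; gcd=8; 8÷8/64÷8 = 1/8

P(EeWWAa) = 1/8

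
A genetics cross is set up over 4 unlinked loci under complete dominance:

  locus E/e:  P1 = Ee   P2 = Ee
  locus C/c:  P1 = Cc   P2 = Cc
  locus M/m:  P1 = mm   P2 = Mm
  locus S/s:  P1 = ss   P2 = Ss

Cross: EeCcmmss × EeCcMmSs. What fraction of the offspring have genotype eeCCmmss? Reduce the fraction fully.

EeCcmmss gametes: ECms×4, Ecms×4, eCms×4, ecms×4
EeCcMmSs gametes: ECMS×1, ECMs×1, ECmS×1, ECms×1, EcMS×1, EcMs×1, EcmS×1, Ecms×1, eCMS×1, eCMs×1, eCmS×1, eCms×1, ecMS×1, ecMs×1, ecmS×1, ecms×1
EeCcmmss×EeCcMmSs grid (16·16=256): EECCMmSs=4 EECCMmss=4 EECCmmSs=4 EECCmmss=4 EECcMmSs=8 EECcMmss=8 EECcmmSs=8 EECcmmss=8 EEccMmSs=4 EEccMmss=4 EEccmmSs=4 EEccmmss=4 EeCCMmSs=8 EeCCMmss=8 EeCCmmSs=8 EeCCmmss=8 EeCcMmSs=16 EeCcMmss=16 EeCcmmSs=16 EeCcmmss=16 EeccMmSs=8 EeccMmss=8 EeccmmSs=8 Eeccmmss=8 eeCCMmSs=4 eeCCMmss=4 eeCCmmSs=4 eeCCmmss=4 eeCcMmSs=8 eeCcMmss=8 eeCcmmSs=8 eeCcmmss=8 eeccMmSs=4 eeccMmss=4 eeccmmSs=4 eeccmmss=4
eeCCmmss hits 4/256; gcd=4; 4÷4/256÷4 = 1/64

P(eeCCmmss) = 1/64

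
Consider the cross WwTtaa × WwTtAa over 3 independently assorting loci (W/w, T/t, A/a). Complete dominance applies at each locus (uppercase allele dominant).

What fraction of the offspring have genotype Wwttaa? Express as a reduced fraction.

P(Wwttaa) = 1/16

WwTtaa gametes: WTa×2, Wta×2, wTa×2, wta×2
WwTtAa gametes: WTA×1, WTa×1, WtA×1, Wta×1, wTA×1, wTa×1, wtA×1, wta×1
WwTtaa×WwTtAa grid (8·8=64): WWTTAa=2 WWTTaa=2 WWTtAa=4 WWTtaa=4 WWttAa=2 WWttaa=2 WwTTAa=4 WwTTaa=4 WwTtAa=8 WwTtaa=8 WwttAa=4 Wwttaa=4 wwTTAa=2 wwTTaa=2 wwTtAa=4 wwTtaa=4 wwttAa=2 wwttaa=2
Wwttaa hits 4/64; gcd=4; 4÷4/64÷4 = 1/16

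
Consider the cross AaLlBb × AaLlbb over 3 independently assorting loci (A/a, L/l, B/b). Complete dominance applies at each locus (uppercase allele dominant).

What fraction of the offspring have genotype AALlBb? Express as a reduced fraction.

AaLlBb gametes: ALB×1, ALb×1, AlB×1, Alb×1, aLB×1, aLb×1, alB×1, alb×1
AaLlbb gametes: ALb×2, Alb×2, aLb×2, alb×2
AaLlBb×AaLlbb grid (8·8=64): AALLBb=2 AALLbb=2 AALlBb=4 AALlbb=4 AAllBb=2 AAllbb=2 AaLLBb=4 AaLLbb=4 AaLlBb=8 AaLlbb=8 AallBb=4 Aallbb=4 aaLLBb=2 aaLLbb=2 aaLlBb=4 aaLlbb=4 aallBb=2 aallbb=2
AALlBb hits 4/64; gcd=4; 4÷4/64÷4 = 1/16

P(AALlBb) = 1/16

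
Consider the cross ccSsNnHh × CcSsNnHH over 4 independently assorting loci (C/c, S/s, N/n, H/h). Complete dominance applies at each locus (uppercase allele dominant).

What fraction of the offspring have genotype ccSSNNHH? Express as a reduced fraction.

P(ccSSNNHH) = 1/64

ccSsNnHh gametes: cSNH×2, cSNh×2, cSnH×2, cSnh×2, csNH×2, csNh×2, csnH×2, csnh×2
CcSsNnHH gametes: CSNH×2, CSnH×2, CsNH×2, CsnH×2, cSNH×2, cSnH×2, csNH×2, csnH×2
ccSsNnHh×CcSsNnHH grid (16·16=256): CcSSNNHH=4 CcSSNNHh=4 CcSSNnHH=8 CcSSNnHh=8 CcSSnnHH=4 CcSSnnHh=4 CcSsNNHH=8 CcSsNNHh=8 CcSsNnHH=16 CcSsNnHh=16 CcSsnnHH=8 CcSsnnHh=8 CcssNNHH=4 CcssNNHh=4 CcssNnHH=8 CcssNnHh=8 CcssnnHH=4 CcssnnHh=4 ccSSNNHH=4 ccSSNNHh=4 ccSSNnHH=8 ccSSNnHh=8 ccSSnnHH=4 ccSSnnHh=4 ccSsNNHH=8 ccSsNNHh=8 ccSsNnHH=16 ccSsNnHh=16 ccSsnnHH=8 ccSsnnHh=8 ccssNNHH=4 ccssNNHh=4 ccssNnHH=8 ccssNnHh=8 ccssnnHH=4 ccssnnHh=4
ccSSNNHH hits 4/256; gcd=4; 4÷4/256÷4 = 1/64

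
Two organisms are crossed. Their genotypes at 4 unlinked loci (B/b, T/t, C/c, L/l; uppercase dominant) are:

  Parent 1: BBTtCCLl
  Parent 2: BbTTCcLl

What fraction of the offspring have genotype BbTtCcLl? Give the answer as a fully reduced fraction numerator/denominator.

BBTtCCLl gametes: BTCL×4, BTCl×4, BtCL×4, BtCl×4
BbTTCcLl gametes: BTCL×2, BTCl×2, BTcL×2, BTcl×2, bTCL×2, bTCl×2, bTcL×2, bTcl×2
BBTtCCLl×BbTTCcLl grid (16·16=256): BBTTCCLL=8 BBTTCCLl=16 BBTTCCll=8 BBTTCcLL=8 BBTTCcLl=16 BBTTCcll=8 BBTtCCLL=8 BBTtCCLl=16 BBTtCCll=8 BBTtCcLL=8 BBTtCcLl=16 BBTtCcll=8 BbTTCCLL=8 BbTTCCLl=16 BbTTCCll=8 BbTTCcLL=8 BbTTCcLl=16 BbTTCcll=8 BbTtCCLL=8 BbTtCCLl=16 BbTtCCll=8 BbTtCcLL=8 BbTtCcLl=16 BbTtCcll=8
BbTtCcLl hits 16/256; gcd=16; 16÷16/256÷16 = 1/16

P(BbTtCcLl) = 1/16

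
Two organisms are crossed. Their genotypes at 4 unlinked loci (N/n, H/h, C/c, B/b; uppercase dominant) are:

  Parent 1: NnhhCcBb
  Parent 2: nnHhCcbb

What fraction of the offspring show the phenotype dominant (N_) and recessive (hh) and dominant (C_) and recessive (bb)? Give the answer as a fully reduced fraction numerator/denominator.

P(N_ hh C_ bb) = 3/32

NnhhCcBb gametes: NhCB×2, NhCb×2, NhcB×2, Nhcb×2, nhCB×2, nhCb×2, nhcB×2, nhcb×2
nnHhCcbb gametes: nHCb×4, nHcb×4, nhCb×4, nhcb×4
NnhhCcBb×nnHhCcbb grid (16·16=256): NnHhCCBb=8 NnHhCCbb=8 NnHhCcBb=16 NnHhCcbb=16 NnHhccBb=8 NnHhccbb=8 NnhhCCBb=8 NnhhCCbb=8 NnhhCcBb=16 NnhhCcbb=16 NnhhccBb=8 Nnhhccbb=8 nnHhCCBb=8 nnHhCCbb=8 nnHhCcBb=16 nnHhCcbb=16 nnHhccBb=8 nnHhccbb=8 nnhhCCBb=8 nnhhCCbb=8 nnhhCcBb=16 nnhhCcbb=16 nnhhccBb=8 nnhhccbb=8
N_ hh C_ bb hits 24/256; gcd=8; 24÷8/256÷8 = 3/32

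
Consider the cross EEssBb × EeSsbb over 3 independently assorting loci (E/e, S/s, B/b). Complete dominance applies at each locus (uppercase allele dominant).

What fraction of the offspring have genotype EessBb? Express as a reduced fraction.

P(EessBb) = 1/8

EEssBb gametes: EsB×4, Esb×4
EeSsbb gametes: ESb×2, Esb×2, eSb×2, esb×2
EEssBb×EeSsbb grid (8·8=64): EESsBb=8 EESsbb=8 EEssBb=8 EEssbb=8 EeSsBb=8 EeSsbb=8 EessBb=8 Eessbb=8
EessBb hits 8/64; gcd=8; 8÷8/64÷8 = 1/8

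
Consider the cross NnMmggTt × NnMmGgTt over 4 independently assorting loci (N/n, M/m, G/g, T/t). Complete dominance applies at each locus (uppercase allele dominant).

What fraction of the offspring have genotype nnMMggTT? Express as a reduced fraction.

P(nnMMggTT) = 1/128

NnMmggTt gametes: NMgT×2, NMgt×2, NmgT×2, Nmgt×2, nMgT×2, nMgt×2, nmgT×2, nmgt×2
NnMmGgTt gametes: NMGT×1, NMGt×1, NMgT×1, NMgt×1, NmGT×1, NmGt×1, NmgT×1, Nmgt×1, nMGT×1, nMGt×1, nMgT×1, nMgt×1, nmGT×1, nmGt×1, nmgT×1, nmgt×1
NnMmggTt×NnMmGgTt grid (16·16=256): NNMMGgTT=2 NNMMGgTt=4 NNMMGgtt=2 NNMMggTT=2 NNMMggTt=4 NNMMggtt=2 NNMmGgTT=4 NNMmGgTt=8 NNMmGgtt=4 NNMmggTT=4 NNMmggTt=8 NNMmggtt=4 NNmmGgTT=2 NNmmGgTt=4 NNmmGgtt=2 NNmmggTT=2 NNmmggTt=4 NNmmggtt=2 NnMMGgTT=4 NnMMGgTt=8 NnMMGgtt=4 NnMMggTT=4 NnMMggTt=8 NnMMggtt=4 NnMmGgTT=8 NnMmGgTt=16 NnMmGgtt=8 NnMmggTT=8 NnMmggTt=16 NnMmggtt=8 NnmmGgTT=4 NnmmGgTt=8 NnmmGgtt=4 NnmmggTT=4 NnmmggTt=8 Nnmmggtt=4 nnMMGgTT=2 nnMMGgTt=4 nnMMGgtt=2 nnMMggTT=2 nnMMggTt=4 nnMMggtt=2 nnMmGgTT=4 nnMmGgTt=8 nnMmGgtt=4 nnMmggTT=4 nnMmggTt=8 nnMmggtt=4 nnmmGgTT=2 nnmmGgTt=4 nnmmGgtt=2 nnmmggTT=2 nnmmggTt=4 nnmmggtt=2
nnMMggTT hits 2/256; gcd=2; 2÷2/256÷2 = 1/128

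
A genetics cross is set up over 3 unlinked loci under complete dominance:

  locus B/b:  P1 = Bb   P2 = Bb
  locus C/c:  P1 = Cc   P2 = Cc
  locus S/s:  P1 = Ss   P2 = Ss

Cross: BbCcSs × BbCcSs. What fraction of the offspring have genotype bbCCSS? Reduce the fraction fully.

P(bbCCSS) = 1/64

BbCcSs gametes: BCS×1, BCs×1, BcS×1, Bcs×1, bCS×1, bCs×1, bcS×1, bcs×1
BbCcSs gametes: BCS×1, BCs×1, BcS×1, Bcs×1, bCS×1, bCs×1, bcS×1, bcs×1
BbCcSs×BbCcSs grid (8·8=64): BBCCSS=1 BBCCSs=2 BBCCss=1 BBCcSS=2 BBCcSs=4 BBCcss=2 BBccSS=1 BBccSs=2 BBccss=1 BbCCSS=2 BbCCSs=4 BbCCss=2 BbCcSS=4 BbCcSs=8 BbCcss=4 BbccSS=2 BbccSs=4 Bbccss=2 bbCCSS=1 bbCCSs=2 bbCCss=1 bbCcSS=2 bbCcSs=4 bbCcss=2 bbccSS=1 bbccSs=2 bbccss=1
bbCCSS hits 1/64; gcd=1; 1÷1/64÷1 = 1/64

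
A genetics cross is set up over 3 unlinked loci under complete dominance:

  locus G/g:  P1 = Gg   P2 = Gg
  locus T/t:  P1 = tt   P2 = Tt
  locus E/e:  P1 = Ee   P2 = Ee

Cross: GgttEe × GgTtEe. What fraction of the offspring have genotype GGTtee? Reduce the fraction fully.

GgttEe gametes: GtE×2, Gte×2, gtE×2, gte×2
GgTtEe gametes: GTE×1, GTe×1, GtE×1, Gte×1, gTE×1, gTe×1, gtE×1, gte×1
GgttEe×GgTtEe grid (8·8=64): GGTtEE=2 GGTtEe=4 GGTtee=2 GGttEE=2 GGttEe=4 GGttee=2 GgTtEE=4 GgTtEe=8 GgTtee=4 GgttEE=4 GgttEe=8 Ggttee=4 ggTtEE=2 ggTtEe=4 ggTtee=2 ggttEE=2 ggttEe=4 ggttee=2
GGTtee hits 2/64; gcd=2; 2÷2/64÷2 = 1/32

P(GGTtee) = 1/32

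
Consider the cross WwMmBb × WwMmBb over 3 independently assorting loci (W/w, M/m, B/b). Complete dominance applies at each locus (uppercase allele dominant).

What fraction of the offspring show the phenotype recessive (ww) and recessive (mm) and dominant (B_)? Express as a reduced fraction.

P(ww mm B_) = 3/64

WwMmBb gametes: WMB×1, WMb×1, WmB×1, Wmb×1, wMB×1, wMb×1, wmB×1, wmb×1
WwMmBb gametes: WMB×1, WMb×1, WmB×1, Wmb×1, wMB×1, wMb×1, wmB×1, wmb×1
WwMmBb×WwMmBb grid (8·8=64): WWMMBB=1 WWMMBb=2 WWMMbb=1 WWMmBB=2 WWMmBb=4 WWMmbb=2 WWmmBB=1 WWmmBb=2 WWmmbb=1 WwMMBB=2 WwMMBb=4 WwMMbb=2 WwMmBB=4 WwMmBb=8 WwMmbb=4 WwmmBB=2 WwmmBb=4 Wwmmbb=2 wwMMBB=1 wwMMBb=2 wwMMbb=1 wwMmBB=2 wwMmBb=4 wwMmbb=2 wwmmBB=1 wwmmBb=2 wwmmbb=1
ww mm B_ hits 3/64; gcd=1; 3÷1/64÷1 = 3/64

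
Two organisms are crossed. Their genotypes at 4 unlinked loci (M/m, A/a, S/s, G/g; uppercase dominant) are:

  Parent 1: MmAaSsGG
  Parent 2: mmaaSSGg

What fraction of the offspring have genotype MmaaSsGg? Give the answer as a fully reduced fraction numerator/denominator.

MmAaSsGG gametes: MASG×2, MAsG×2, MaSG×2, MasG×2, mASG×2, mAsG×2, maSG×2, masG×2
mmaaSSGg gametes: maSG×8, maSg×8
MmAaSsGG×mmaaSSGg grid (16·16=256): MmAaSSGG=16 MmAaSSGg=16 MmAaSsGG=16 MmAaSsGg=16 MmaaSSGG=16 MmaaSSGg=16 MmaaSsGG=16 MmaaSsGg=16 mmAaSSGG=16 mmAaSSGg=16 mmAaSsGG=16 mmAaSsGg=16 mmaaSSGG=16 mmaaSSGg=16 mmaaSsGG=16 mmaaSsGg=16
MmaaSsGg hits 16/256; gcd=16; 16÷16/256÷16 = 1/16

P(MmaaSsGg) = 1/16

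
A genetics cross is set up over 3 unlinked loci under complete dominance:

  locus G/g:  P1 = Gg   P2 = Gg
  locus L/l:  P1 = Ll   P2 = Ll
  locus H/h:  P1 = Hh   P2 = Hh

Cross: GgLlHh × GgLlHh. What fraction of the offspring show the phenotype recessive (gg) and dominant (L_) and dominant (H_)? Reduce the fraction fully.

P(gg L_ H_) = 9/64

GgLlHh gametes: GLH×1, GLh×1, GlH×1, Glh×1, gLH×1, gLh×1, glH×1, glh×1
GgLlHh gametes: GLH×1, GLh×1, GlH×1, Glh×1, gLH×1, gLh×1, glH×1, glh×1
GgLlHh×GgLlHh grid (8·8=64): GGLLHH=1 GGLLHh=2 GGLLhh=1 GGLlHH=2 GGLlHh=4 GGLlhh=2 GGllHH=1 GGllHh=2 GGllhh=1 GgLLHH=2 GgLLHh=4 GgLLhh=2 GgLlHH=4 GgLlHh=8 GgLlhh=4 GgllHH=2 GgllHh=4 Ggllhh=2 ggLLHH=1 ggLLHh=2 ggLLhh=1 ggLlHH=2 ggLlHh=4 ggLlhh=2 ggllHH=1 ggllHh=2 ggllhh=1
gg L_ H_ hits 9/64; gcd=1; 9÷1/64÷1 = 9/64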